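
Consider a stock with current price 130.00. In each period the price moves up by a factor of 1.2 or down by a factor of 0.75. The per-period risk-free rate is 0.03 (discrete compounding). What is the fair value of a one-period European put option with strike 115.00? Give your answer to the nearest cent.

Risk-neutral probability p = (1 + 0.03 − 0.75)/(1.2 − 0.75) = 0.2800/0.4500 = 0.6222
Terminal stock prices: S_u = 156, S_d = 97.5
Terminal payoffs (K − S): max(-41, 0) = 0, max(17.5, 0) = 17.5
Node 0 (S = 130): V_0 = 1/1.03·[0.6222·0.0000 + 0.3778·17.5000] = 6.4186

6.42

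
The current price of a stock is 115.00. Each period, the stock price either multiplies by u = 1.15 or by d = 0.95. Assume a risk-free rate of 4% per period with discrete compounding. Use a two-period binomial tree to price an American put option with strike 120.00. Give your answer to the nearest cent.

Risk-neutral probability p = (1 + 0.04 − 0.95)/(1.15 − 0.95) = 0.0900/0.2000 = 0.4500
Terminal stock prices: S_uu = 152.1, S_ud = 125.6, S_dd = 103.8
Terminal payoffs (K − S): max(-32.09, 0) = 0, max(-5.637, 0) = 0, max(16.21, 0) = 16.21
Node u (S = 132.2): continuation = 1/1.04·[0.4500·0.0000 + 0.5500·0.0000] = 0.0000; exercise value = 0.0000 ≤ continuation, so V_u = 0.0000
Node d (S = 109.2): continuation = 1/1.04·[0.4500·0.0000 + 0.5500·16.2125] = 8.5739; exercise value = 10.7500 > continuation, so V_d = 10.7500 (exercise)
Node 0 (S = 115): continuation = 1/1.04·[0.4500·0.0000 + 0.5500·10.7500] = 5.6851; exercise value = 5.0000 ≤ continuation, so V_0 = 5.6851

5.69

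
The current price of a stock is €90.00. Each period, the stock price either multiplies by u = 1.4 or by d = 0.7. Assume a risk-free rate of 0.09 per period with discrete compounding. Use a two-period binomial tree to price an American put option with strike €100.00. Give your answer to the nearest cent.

Risk-neutral probability p = (1 + 0.09 − 0.7)/(1.4 − 0.7) = 0.3900/0.7000 = 0.5571
Terminal stock prices: S_uu = 176.4, S_ud = 88.2, S_dd = 44.1
Terminal payoffs (K − S): max(-76.4, 0) = 0, max(11.8, 0) = 11.8, max(55.9, 0) = 55.9
Node u (S = 126): continuation = 1/1.09·[0.5571·0.0000 + 0.4429·11.8000] = 4.7942; exercise value = 0.0000 ≤ continuation, so V_u = 4.7942
Node d (S = 63): continuation = 1/1.09·[0.5571·11.8000 + 0.4429·55.9000] = 28.7431; exercise value = 37.0000 > continuation, so V_d = 37.0000 (exercise)
Node 0 (S = 90): continuation = 1/1.09·[0.5571·4.7942 + 0.4429·37.0000] = 17.4833; exercise value = 10.0000 ≤ continuation, so V_0 = 17.4833

€17.48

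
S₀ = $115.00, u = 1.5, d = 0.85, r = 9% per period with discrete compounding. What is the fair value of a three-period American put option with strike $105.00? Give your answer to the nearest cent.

Risk-neutral probability p = (1 + 0.09 − 0.85)/(1.5 − 0.85) = 0.2400/0.6500 = 0.3692
Terminal stock prices: S_uuu = 388.1, S_uud = 219.9, S_udd = 124.6, S_ddd = 70.62
Terminal payoffs (K − S): max(-283.1, 0) = 0, max(-114.9, 0) = 0, max(-19.63, 0) = 0, max(34.38, 0) = 34.38
Node uu (S = 258.8): continuation = 1/1.09·[0.3692·0.0000 + 0.6308·0.0000] = 0.0000; exercise value = 0.0000 ≤ continuation, so V_uu = 0.0000
Node ud (S = 146.6): continuation = 1/1.09·[0.3692·0.0000 + 0.6308·0.0000] = 0.0000; exercise value = 0.0000 ≤ continuation, so V_ud = 0.0000
Node dd (S = 83.09): continuation = 1/1.09·[0.3692·0.0000 + 0.6308·34.3756] = 19.8927; exercise value = 21.9125 > continuation, so V_dd = 21.9125 (exercise)
Node u (S = 172.5): continuation = 1/1.09·[0.3692·0.0000 + 0.6308·0.0000] = 0.0000; exercise value = 0.0000 ≤ continuation, so V_u = 0.0000
Node d (S = 97.75): continuation = 1/1.09·[0.3692·0.0000 + 0.6308·21.9125] = 12.6805; exercise value = 7.2500 ≤ continuation, so V_d = 12.6805
Node 0 (S = 115): continuation = 1/1.09·[0.3692·0.0000 + 0.6308·12.6805] = 7.3380; exercise value = 0.0000 ≤ continuation, so V_0 = 7.3380

$7.34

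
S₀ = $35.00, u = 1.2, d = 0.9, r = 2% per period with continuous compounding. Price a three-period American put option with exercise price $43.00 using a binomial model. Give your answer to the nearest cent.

$8.00

Risk-neutral probability p = (e^0.02 − 0.9)/(1.2 − 0.9) = 0.1202/0.3000 = 0.4007
Terminal stock prices: S_uuu = 60.48, S_uud = 45.36, S_udd = 34.02, S_ddd = 25.52
Terminal payoffs (K − S): max(-17.48, 0) = 0, max(-2.36, 0) = 0, max(8.98, 0) = 8.98, max(17.48, 0) = 17.48
Node uu (S = 50.4): continuation = e^(−0.02)·[0.4007·0.0000 + 0.5993·0.0000] = 0.0000; exercise value = 0.0000 ≤ continuation, so V_uu = 0.0000
Node ud (S = 37.8): continuation = e^(−0.02)·[0.4007·0.0000 + 0.5993·8.9800] = 5.2754; exercise value = 5.2000 ≤ continuation, so V_ud = 5.2754
Node dd (S = 28.35): continuation = e^(−0.02)·[0.4007·8.9800 + 0.5993·17.4850] = 13.7985; exercise value = 14.6500 > continuation, so V_dd = 14.6500 (exercise)
Node u (S = 42): continuation = e^(−0.02)·[0.4007·0.0000 + 0.5993·5.2754] = 3.0991; exercise value = 1.0000 ≤ continuation, so V_u = 3.0991
Node d (S = 31.5): continuation = e^(−0.02)·[0.4007·5.2754 + 0.5993·14.6500] = 10.6782; exercise value = 11.5000 > continuation, so V_d = 11.5000 (exercise)
Node 0 (S = 35): continuation = e^(−0.02)·[0.4007·3.0991 + 0.5993·11.5000] = 7.9729; exercise value = 8.0000 > continuation, so V_0 = 8.0000 (exercise)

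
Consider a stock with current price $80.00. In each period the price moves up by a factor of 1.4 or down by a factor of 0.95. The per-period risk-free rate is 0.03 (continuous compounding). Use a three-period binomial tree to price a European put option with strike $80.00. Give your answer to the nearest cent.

Risk-neutral probability p = (e^0.03 − 0.95)/(1.4 − 0.95) = 0.0805/0.4500 = 0.1788
Terminal stock prices: S_uuu = 219.5, S_uud = 149, S_udd = 101.1, S_ddd = 68.59
Terminal payoffs (K − S): max(-139.5, 0) = 0, max(-68.96, 0) = 0, max(-21.08, 0) = 0, max(11.41, 0) = 11.41
Node uu (S = 156.8): V_uu = e^(−0.03)·[0.1788·0.0000 + 0.8212·0.0000] = 0.0000
Node ud (S = 106.4): V_ud = e^(−0.03)·[0.1788·0.0000 + 0.8212·0.0000] = 0.0000
Node dd (S = 72.2): V_dd = e^(−0.03)·[0.1788·0.0000 + 0.8212·11.4100] = 9.0931
Node u (S = 112): V_u = e^(−0.03)·[0.1788·0.0000 + 0.8212·0.0000] = 0.0000
Node d (S = 76): V_d = e^(−0.03)·[0.1788·0.0000 + 0.8212·9.0931] = 7.2467
Node 0 (S = 80): V_0 = e^(−0.03)·[0.1788·0.0000 + 0.8212·7.2467] = 5.7752

$5.78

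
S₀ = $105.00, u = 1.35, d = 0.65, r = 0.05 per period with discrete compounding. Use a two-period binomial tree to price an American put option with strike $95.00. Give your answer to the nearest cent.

$11.55

Risk-neutral probability p = (1 + 0.05 − 0.65)/(1.35 − 0.65) = 0.4000/0.7000 = 0.5714
Terminal stock prices: S_uu = 191.4, S_ud = 92.14, S_dd = 44.36
Terminal payoffs (K − S): max(-96.36, 0) = 0, max(2.862, 0) = 2.862, max(50.64, 0) = 50.64
Node u (S = 141.8): continuation = 1/1.05·[0.5714·0.0000 + 0.4286·2.8625] = 1.1684; exercise value = 0.0000 ≤ continuation, so V_u = 1.1684
Node d (S = 68.25): continuation = 1/1.05·[0.5714·2.8625 + 0.4286·50.6375] = 22.2262; exercise value = 26.7500 > continuation, so V_d = 26.7500 (exercise)
Node 0 (S = 105): continuation = 1/1.05·[0.5714·1.1684 + 0.4286·26.7500] = 11.5542; exercise value = 0.0000 ≤ continuation, so V_0 = 11.5542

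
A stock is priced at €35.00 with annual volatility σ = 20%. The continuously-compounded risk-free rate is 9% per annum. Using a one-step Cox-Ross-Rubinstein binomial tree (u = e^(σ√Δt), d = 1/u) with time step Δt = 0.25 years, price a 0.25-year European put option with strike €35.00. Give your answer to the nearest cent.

€1.34

CRR parameters: u = e^(σ√Δt) = e^(0.2·√0.25) = 1.1052, d = 1/u = 0.9048
Per-period rate: rΔt = 0.09·0.25 = 0.0225, so R = e^0.0225 = 1.0228
Risk-neutral probability p = (e^0.0225 − 0.9048)/(1.1052 − 0.9048) = 0.1179/0.2003 = 0.5886
Terminal stock prices: S_u = 38.68, S_d = 31.67
Terminal payoffs (K − S): max(-3.681, 0) = 0, max(3.331, 0) = 3.331
Node 0 (S = 35): V_0 = e^(−0.0225)·[0.5886·0.0000 + 0.4114·3.3307] = 1.3397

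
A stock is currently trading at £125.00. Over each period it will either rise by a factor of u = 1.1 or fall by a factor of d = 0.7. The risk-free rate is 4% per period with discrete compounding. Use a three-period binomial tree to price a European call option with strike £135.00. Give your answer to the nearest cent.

Risk-neutral probability p = (1 + 0.04 − 0.7)/(1.1 − 0.7) = 0.3400/0.4000 = 0.8500
Terminal stock prices: S_uuu = 166.4, S_uud = 105.9, S_udd = 67.37, S_ddd = 42.87
Terminal payoffs (S − K): max(31.38, 0) = 31.38, max(-29.12, 0) = 0, max(-67.63, 0) = 0, max(-92.12, 0) = 0
Node uu (S = 151.3): V_uu = 1/1.04·[0.8500·31.3750 + 0.1500·0.0000] = 25.6430
Node ud (S = 96.25): V_ud = 1/1.04·[0.8500·0.0000 + 0.1500·0.0000] = 0.0000
Node dd (S = 61.25): V_dd = 1/1.04·[0.8500·0.0000 + 0.1500·0.0000] = 0.0000
Node u (S = 137.5): V_u = 1/1.04·[0.8500·25.6430 + 0.1500·0.0000] = 20.9582
Node d (S = 87.5): V_d = 1/1.04·[0.8500·0.0000 + 0.1500·0.0000] = 0.0000
Node 0 (S = 125): V_0 = 1/1.04·[0.8500·20.9582 + 0.1500·0.0000] = 17.1293

£17.13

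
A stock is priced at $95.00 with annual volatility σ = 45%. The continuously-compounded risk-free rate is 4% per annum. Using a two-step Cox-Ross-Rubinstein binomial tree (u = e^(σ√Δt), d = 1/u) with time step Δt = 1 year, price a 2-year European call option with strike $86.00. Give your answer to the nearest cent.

$29.66

CRR parameters: u = e^(σ√Δt) = e^(0.45·√1) = 1.5683, d = 1/u = 0.6376
Per-period rate: rΔt = 0.04·1 = 0.04, so R = e^0.04 = 1.0408
Risk-neutral probability p = (e^0.04 − 0.6376)/(1.5683 − 0.6376) = 0.4032/0.9307 = 0.4332
Terminal stock prices: S_uu = 233.7, S_ud = 95, S_dd = 38.62
Terminal payoffs (S − K): max(147.7, 0) = 147.7, max(9, 0) = 9, max(-47.38, 0) = 0
Node u (S = 149): V_u = e^(−0.04)·[0.4332·147.6623 + 0.5668·9.0000] = 66.3618
Node d (S = 60.57): V_d = e^(−0.04)·[0.4332·9.0000 + 0.5668·0.0000] = 3.7460
Node 0 (S = 95): V_0 = e^(−0.04)·[0.4332·66.3618 + 0.5668·3.7460] = 29.6614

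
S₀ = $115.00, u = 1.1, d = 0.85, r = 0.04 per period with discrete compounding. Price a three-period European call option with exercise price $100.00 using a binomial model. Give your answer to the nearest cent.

Risk-neutral probability p = (1 + 0.04 − 0.85)/(1.1 − 0.85) = 0.1900/0.2500 = 0.7600
Terminal stock prices: S_uuu = 153.1, S_uud = 118.3, S_udd = 91.4, S_ddd = 70.62
Terminal payoffs (S − K): max(53.07, 0) = 53.07, max(18.28, 0) = 18.28, max(-8.604, 0) = 0, max(-29.38, 0) = 0
Node uu (S = 139.2): V_uu = 1/1.04·[0.7600·53.0650 + 0.2400·18.2775] = 42.9962
Node ud (S = 107.5): V_ud = 1/1.04·[0.7600·18.2775 + 0.2400·0.0000] = 13.3566
Node dd (S = 83.09): V_dd = 1/1.04·[0.7600·0.0000 + 0.2400·0.0000] = 0.0000
Node u (S = 126.5): V_u = 1/1.04·[0.7600·42.9962 + 0.2400·13.3566] = 34.5026
Node d (S = 97.75): V_d = 1/1.04·[0.7600·13.3566 + 0.2400·0.0000] = 9.7606
Node 0 (S = 115): V_0 = 1/1.04·[0.7600·34.5026 + 0.2400·9.7606] = 27.4659

$27.47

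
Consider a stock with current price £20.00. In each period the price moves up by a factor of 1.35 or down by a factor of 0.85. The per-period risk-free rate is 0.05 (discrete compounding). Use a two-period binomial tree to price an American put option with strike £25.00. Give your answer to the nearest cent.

£5.02

Risk-neutral probability p = (1 + 0.05 − 0.85)/(1.35 − 0.85) = 0.2000/0.5000 = 0.4000
Terminal stock prices: S_uu = 36.45, S_ud = 22.95, S_dd = 14.45
Terminal payoffs (K − S): max(-11.45, 0) = 0, max(2.05, 0) = 2.05, max(10.55, 0) = 10.55
Node u (S = 27): continuation = 1/1.05·[0.4000·0.0000 + 0.6000·2.0500] = 1.1714; exercise value = 0.0000 ≤ continuation, so V_u = 1.1714
Node d (S = 17): continuation = 1/1.05·[0.4000·2.0500 + 0.6000·10.5500] = 6.8095; exercise value = 8.0000 > continuation, so V_d = 8.0000 (exercise)
Node 0 (S = 20): continuation = 1/1.05·[0.4000·1.1714 + 0.6000·8.0000] = 5.0177; exercise value = 5.0000 ≤ continuation, so V_0 = 5.0177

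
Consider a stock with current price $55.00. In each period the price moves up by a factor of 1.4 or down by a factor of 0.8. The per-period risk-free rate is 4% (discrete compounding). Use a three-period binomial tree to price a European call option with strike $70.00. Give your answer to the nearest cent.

$8.76

Risk-neutral probability p = (1 + 0.04 − 0.8)/(1.4 − 0.8) = 0.2400/0.6000 = 0.4000
Terminal stock prices: S_uuu = 150.9, S_uud = 86.24, S_udd = 49.28, S_ddd = 28.16
Terminal payoffs (S − K): max(80.92, 0) = 80.92, max(16.24, 0) = 16.24, max(-20.72, 0) = 0, max(-41.84, 0) = 0
Node uu (S = 107.8): V_uu = 1/1.04·[0.4000·80.9200 + 0.6000·16.2400] = 40.4923
Node ud (S = 61.6): V_ud = 1/1.04·[0.4000·16.2400 + 0.6000·0.0000] = 6.2462
Node dd (S = 35.2): V_dd = 1/1.04·[0.4000·0.0000 + 0.6000·0.0000] = 0.0000
Node u (S = 77): V_u = 1/1.04·[0.4000·40.4923 + 0.6000·6.2462] = 19.1775
Node d (S = 44): V_d = 1/1.04·[0.4000·6.2462 + 0.6000·0.0000] = 2.4024
Node 0 (S = 55): V_0 = 1/1.04·[0.4000·19.1775 + 0.6000·2.4024] = 8.7619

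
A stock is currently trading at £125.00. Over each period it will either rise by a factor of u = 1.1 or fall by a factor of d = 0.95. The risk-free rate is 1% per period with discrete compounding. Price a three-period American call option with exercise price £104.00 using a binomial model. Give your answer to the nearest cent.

£24.06

Risk-neutral probability p = (1 + 0.01 − 0.95)/(1.1 − 0.95) = 0.0600/0.1500 = 0.4000
Terminal stock prices: S_uuu = 166.4, S_uud = 143.7, S_udd = 124.1, S_ddd = 107.2
Terminal payoffs (S − K): max(62.38, 0) = 62.38, max(39.69, 0) = 39.69, max(20.09, 0) = 20.09, max(3.172, 0) = 3.172
Node uu (S = 151.3): continuation = 1/1.01·[0.4000·62.3750 + 0.6000·39.6875] = 48.2797; exercise value = 47.2500 ≤ continuation, so V_uu = 48.2797
Node ud (S = 130.6): continuation = 1/1.01·[0.4000·39.6875 + 0.6000·20.0938] = 27.6547; exercise value = 26.6250 ≤ continuation, so V_ud = 27.6547
Node dd (S = 112.8): continuation = 1/1.01·[0.4000·20.0938 + 0.6000·3.1719] = 9.8422; exercise value = 8.8125 ≤ continuation, so V_dd = 9.8422
Node u (S = 137.5): continuation = 1/1.01·[0.4000·48.2797 + 0.6000·27.6547] = 35.5492; exercise value = 33.5000 ≤ continuation, so V_u = 35.5492
Node d (S = 118.8): continuation = 1/1.01·[0.4000·27.6547 + 0.6000·9.8422] = 16.7992; exercise value = 14.7500 ≤ continuation, so V_d = 16.7992
Node 0 (S = 125): continuation = 1/1.01·[0.4000·35.5492 + 0.6000·16.7992] = 24.0586; exercise value = 21.0000 ≤ continuation, so V_0 = 24.0586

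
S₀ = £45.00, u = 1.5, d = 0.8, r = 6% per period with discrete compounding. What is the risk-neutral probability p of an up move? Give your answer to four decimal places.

Risk-neutral probability p = (1 + 0.06 − 0.8)/(1.5 − 0.8) = 0.2600/0.7000 = 0.3714

p = 0.3714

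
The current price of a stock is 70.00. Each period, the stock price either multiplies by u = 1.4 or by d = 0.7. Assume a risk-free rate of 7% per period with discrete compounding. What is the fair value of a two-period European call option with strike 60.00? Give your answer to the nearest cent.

Risk-neutral probability p = (1 + 0.07 − 0.7)/(1.4 − 0.7) = 0.3700/0.7000 = 0.5286
Terminal stock prices: S_uu = 137.2, S_ud = 68.6, S_dd = 34.3
Terminal payoffs (S − K): max(77.2, 0) = 77.2, max(8.6, 0) = 8.6, max(-25.7, 0) = 0
Node u (S = 98): V_u = 1/1.07·[0.5286·77.2000 + 0.4714·8.6000] = 41.9252
Node d (S = 49): V_d = 1/1.07·[0.5286·8.6000 + 0.4714·0.0000] = 4.2483
Node 0 (S = 70): V_0 = 1/1.07·[0.5286·41.9252 + 0.4714·4.2483] = 22.5825

22.58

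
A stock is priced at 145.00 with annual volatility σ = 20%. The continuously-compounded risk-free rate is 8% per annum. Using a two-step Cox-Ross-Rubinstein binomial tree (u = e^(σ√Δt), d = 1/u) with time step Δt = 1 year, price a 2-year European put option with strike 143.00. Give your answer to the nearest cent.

4.59

CRR parameters: u = e^(σ√Δt) = e^(0.2·√1) = 1.2214, d = 1/u = 0.8187
Per-period rate: rΔt = 0.08·1 = 0.08, so R = e^0.08 = 1.0833
Risk-neutral probability p = (e^0.08 − 0.8187)/(1.2214 − 0.8187) = 0.2646/0.4027 = 0.6570
Terminal stock prices: S_uu = 216.3, S_ud = 145, S_dd = 97.2
Terminal payoffs (K − S): max(-73.31, 0) = 0, max(-2, 0) = 0, max(45.8, 0) = 45.8
Node u (S = 177.1): V_u = e^(−0.08)·[0.6570·0.0000 + 0.3430·0.0000] = 0.0000
Node d (S = 118.7): V_d = e^(−0.08)·[0.6570·0.0000 + 0.3430·45.8036] = 14.5027
Node 0 (S = 145): V_0 = e^(−0.08)·[0.6570·0.0000 + 0.3430·14.5027] = 4.5919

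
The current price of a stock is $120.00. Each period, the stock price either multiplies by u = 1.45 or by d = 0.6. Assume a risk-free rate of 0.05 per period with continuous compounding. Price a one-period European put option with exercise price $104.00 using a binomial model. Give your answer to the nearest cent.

Risk-neutral probability p = (e^0.05 − 0.6)/(1.45 − 0.6) = 0.4513/0.8500 = 0.5309
Terminal stock prices: S_u = 174, S_d = 72
Terminal payoffs (K − S): max(-70, 0) = 0, max(32, 0) = 32
Node 0 (S = 120): V_0 = e^(−0.05)·[0.5309·0.0000 + 0.4691·32.0000] = 14.2789

$14.28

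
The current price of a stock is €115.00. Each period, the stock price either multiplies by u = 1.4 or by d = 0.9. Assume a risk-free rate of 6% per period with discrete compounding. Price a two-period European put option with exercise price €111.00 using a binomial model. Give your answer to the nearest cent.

€7.35

Risk-neutral probability p = (1 + 0.06 − 0.9)/(1.4 − 0.9) = 0.1600/0.5000 = 0.3200
Terminal stock prices: S_uu = 225.4, S_ud = 144.9, S_dd = 93.15
Terminal payoffs (K − S): max(-114.4, 0) = 0, max(-33.9, 0) = 0, max(17.85, 0) = 17.85
Node u (S = 161): V_u = 1/1.06·[0.3200·0.0000 + 0.6800·0.0000] = 0.0000
Node d (S = 103.5): V_d = 1/1.06·[0.3200·0.0000 + 0.6800·17.8500] = 11.4509
Node 0 (S = 115): V_0 = 1/1.06·[0.3200·0.0000 + 0.6800·11.4509] = 7.3459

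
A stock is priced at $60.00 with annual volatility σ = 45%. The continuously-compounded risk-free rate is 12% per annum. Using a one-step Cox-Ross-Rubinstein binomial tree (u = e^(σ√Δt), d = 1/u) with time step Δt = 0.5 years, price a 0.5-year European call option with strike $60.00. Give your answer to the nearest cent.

$10.94

CRR parameters: u = e^(σ√Δt) = e^(0.45·√0.5) = 1.3746, d = 1/u = 0.7275
Per-period rate: rΔt = 0.12·0.5 = 0.06, so R = e^0.06 = 1.0618
Risk-neutral probability p = (e^0.06 − 0.7275)/(1.3746 − 0.7275) = 0.3344/0.6472 = 0.5167
Terminal stock prices: S_u = 82.48, S_d = 43.65
Terminal payoffs (S − K): max(22.48, 0) = 22.48, max(-16.35, 0) = 0
Node 0 (S = 60): V_0 = e^(−0.06)·[0.5167·22.4789 + 0.4833·0.0000] = 10.9376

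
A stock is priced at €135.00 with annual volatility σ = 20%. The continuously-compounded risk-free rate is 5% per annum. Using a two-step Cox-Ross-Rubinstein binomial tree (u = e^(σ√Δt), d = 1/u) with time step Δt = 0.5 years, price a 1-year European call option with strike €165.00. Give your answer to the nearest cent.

CRR parameters: u = e^(σ√Δt) = e^(0.2·√0.5) = 1.1519, d = 1/u = 0.8681
Per-period rate: rΔt = 0.05·0.5 = 0.025, so R = e^0.025 = 1.0253
Risk-neutral probability p = (e^0.025 − 0.8681)/(1.1519 − 0.8681) = 0.1572/0.2838 = 0.5539
Terminal stock prices: S_uu = 179.1, S_ud = 135, S_dd = 101.7
Terminal payoffs (S − K): max(14.13, 0) = 14.13, max(-30, 0) = 0, max(-63.26, 0) = 0
Node u (S = 155.5): V_u = e^(−0.025)·[0.5539·14.1310 + 0.4461·0.0000] = 7.6340
Node d (S = 117.2): V_d = e^(−0.025)·[0.5539·0.0000 + 0.4461·0.0000] = 0.0000
Node 0 (S = 135): V_0 = e^(−0.025)·[0.5539·7.6340 + 0.4461·0.0000] = 4.1242

€4.12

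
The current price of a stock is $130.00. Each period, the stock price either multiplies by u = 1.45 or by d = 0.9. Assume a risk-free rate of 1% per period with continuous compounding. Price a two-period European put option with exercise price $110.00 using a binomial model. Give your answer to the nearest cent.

$2.95

Risk-neutral probability p = (e^0.01 − 0.9)/(1.45 − 0.9) = 0.1101/0.5500 = 0.2001
Terminal stock prices: S_uu = 273.3, S_ud = 169.7, S_dd = 105.3
Terminal payoffs (K − S): max(-163.3, 0) = 0, max(-59.65, 0) = 0, max(4.7, 0) = 4.7
Node u (S = 188.5): V_u = e^(−0.01)·[0.2001·0.0000 + 0.7999·0.0000] = 0.0000
Node d (S = 117): V_d = e^(−0.01)·[0.2001·0.0000 + 0.7999·4.7000] = 3.7222
Node 0 (S = 130): V_0 = e^(−0.01)·[0.2001·0.0000 + 0.7999·3.7222] = 2.9478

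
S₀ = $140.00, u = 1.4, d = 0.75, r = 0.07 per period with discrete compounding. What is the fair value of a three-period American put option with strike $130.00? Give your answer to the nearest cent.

Risk-neutral probability p = (1 + 0.07 − 0.75)/(1.4 − 0.75) = 0.3200/0.6500 = 0.4923
Terminal stock prices: S_uuu = 384.2, S_uud = 205.8, S_udd = 110.2, S_ddd = 59.06
Terminal payoffs (K − S): max(-254.2, 0) = 0, max(-75.8, 0) = 0, max(19.75, 0) = 19.75, max(70.94, 0) = 70.94
Node uu (S = 274.4): continuation = 1/1.07·[0.4923·0.0000 + 0.5077·0.0000] = 0.0000; exercise value = 0.0000 ≤ continuation, so V_uu = 0.0000
Node ud (S = 147): continuation = 1/1.07·[0.4923·0.0000 + 0.5077·19.7500] = 9.3710; exercise value = 0.0000 ≤ continuation, so V_ud = 9.3710
Node dd (S = 78.75): continuation = 1/1.07·[0.4923·19.7500 + 0.5077·70.9375] = 42.7453; exercise value = 51.2500 > continuation, so V_dd = 51.2500 (exercise)
Node u (S = 196): continuation = 1/1.07·[0.4923·0.0000 + 0.5077·9.3710] = 4.4463; exercise value = 0.0000 ≤ continuation, so V_u = 4.4463
Node d (S = 105): continuation = 1/1.07·[0.4923·9.3710 + 0.5077·51.2500] = 28.6286; exercise value = 25.0000 ≤ continuation, so V_d = 28.6286
Node 0 (S = 140): continuation = 1/1.07·[0.4923·4.4463 + 0.5077·28.6286] = 15.6294; exercise value = 0.0000 ≤ continuation, so V_0 = 15.6294

$15.63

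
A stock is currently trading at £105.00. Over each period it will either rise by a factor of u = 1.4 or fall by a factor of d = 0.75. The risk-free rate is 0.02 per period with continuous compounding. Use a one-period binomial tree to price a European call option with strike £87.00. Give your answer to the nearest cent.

£24.45

Risk-neutral probability p = (e^0.02 − 0.75)/(1.4 − 0.75) = 0.2702/0.6500 = 0.4157
Terminal stock prices: S_u = 147, S_d = 78.75
Terminal payoffs (S − K): max(60, 0) = 60, max(-8.25, 0) = 0
Node 0 (S = 105): V_0 = e^(−0.02)·[0.4157·60.0000 + 0.5843·0.0000] = 24.4478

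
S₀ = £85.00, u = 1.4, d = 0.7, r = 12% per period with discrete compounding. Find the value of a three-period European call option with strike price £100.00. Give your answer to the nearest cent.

£25.60

Risk-neutral probability p = (1 + 0.12 − 0.7)/(1.4 − 0.7) = 0.4200/0.7000 = 0.6000
Terminal stock prices: S_uuu = 233.2, S_uud = 116.6, S_udd = 58.31, S_ddd = 29.15
Terminal payoffs (S − K): max(133.2, 0) = 133.2, max(16.62, 0) = 16.62, max(-41.69, 0) = 0, max(-70.84, 0) = 0
Node uu (S = 166.6): V_uu = 1/1.12·[0.6000·133.2400 + 0.4000·16.6200] = 77.3143
Node ud (S = 83.3): V_ud = 1/1.12·[0.6000·16.6200 + 0.4000·0.0000] = 8.9036
Node dd (S = 41.65): V_dd = 1/1.12·[0.6000·0.0000 + 0.4000·0.0000] = 0.0000
Node u (S = 119): V_u = 1/1.12·[0.6000·77.3143 + 0.4000·8.9036] = 44.5982
Node d (S = 59.5): V_d = 1/1.12·[0.6000·8.9036 + 0.4000·0.0000] = 4.7698
Node 0 (S = 85): V_0 = 1/1.12·[0.6000·44.5982 + 0.4000·4.7698] = 25.5954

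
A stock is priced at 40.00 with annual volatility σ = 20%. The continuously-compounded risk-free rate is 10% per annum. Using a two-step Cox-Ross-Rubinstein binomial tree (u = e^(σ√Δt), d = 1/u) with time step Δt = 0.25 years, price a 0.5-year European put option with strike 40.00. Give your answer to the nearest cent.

1.10

CRR parameters: u = e^(σ√Δt) = e^(0.2·√0.25) = 1.1052, d = 1/u = 0.9048
Per-period rate: rΔt = 0.1·0.25 = 0.025, so R = e^0.025 = 1.0253
Risk-neutral probability p = (e^0.025 − 0.9048)/(1.1052 − 0.9048) = 0.1205/0.2003 = 0.6014
Terminal stock prices: S_uu = 48.86, S_ud = 40, S_dd = 32.75
Terminal payoffs (K − S): max(-8.856, 0) = 0, max(0, 0) = 0, max(7.251, 0) = 7.251
Node u (S = 44.21): V_u = e^(−0.025)·[0.6014·0.0000 + 0.3986·0.0000] = 0.0000
Node d (S = 36.19): V_d = e^(−0.025)·[0.6014·0.0000 + 0.3986·7.2508] = 2.8189
Node 0 (S = 40): V_0 = e^(−0.025)·[0.6014·0.0000 + 0.3986·2.8189] = 1.0959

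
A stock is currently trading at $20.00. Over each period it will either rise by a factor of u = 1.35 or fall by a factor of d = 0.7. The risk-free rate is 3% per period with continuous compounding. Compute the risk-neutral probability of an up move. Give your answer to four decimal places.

Risk-neutral probability p = (e^0.03 − 0.7)/(1.35 − 0.7) = 0.3305/0.6500 = 0.5084

p = 0.5084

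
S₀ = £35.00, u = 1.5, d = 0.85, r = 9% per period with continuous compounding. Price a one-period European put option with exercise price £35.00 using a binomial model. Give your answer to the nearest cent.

£3.00

Risk-neutral probability p = (e^0.09 − 0.85)/(1.5 − 0.85) = 0.2442/0.6500 = 0.3757
Terminal stock prices: S_u = 52.5, S_d = 29.75
Terminal payoffs (K − S): max(-17.5, 0) = 0, max(5.25, 0) = 5.25
Node 0 (S = 35): V_0 = e^(−0.09)·[0.3757·0.0000 + 0.6243·5.2500] = 2.9957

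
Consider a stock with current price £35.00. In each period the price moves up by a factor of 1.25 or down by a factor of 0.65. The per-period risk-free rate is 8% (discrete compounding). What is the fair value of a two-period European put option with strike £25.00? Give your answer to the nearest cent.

Risk-neutral probability p = (1 + 0.08 − 0.65)/(1.25 − 0.65) = 0.4300/0.6000 = 0.7167
Terminal stock prices: S_uu = 54.69, S_ud = 28.44, S_dd = 14.79
Terminal payoffs (K − S): max(-29.69, 0) = 0, max(-3.438, 0) = 0, max(10.21, 0) = 10.21
Node u (S = 43.75): V_u = 1/1.08·[0.7167·0.0000 + 0.2833·0.0000] = 0.0000
Node d (S = 22.75): V_d = 1/1.08·[0.7167·0.0000 + 0.2833·10.2125] = 2.6792
Node 0 (S = 35): V_0 = 1/1.08·[0.7167·0.0000 + 0.2833·2.6792] = 0.7029

£0.70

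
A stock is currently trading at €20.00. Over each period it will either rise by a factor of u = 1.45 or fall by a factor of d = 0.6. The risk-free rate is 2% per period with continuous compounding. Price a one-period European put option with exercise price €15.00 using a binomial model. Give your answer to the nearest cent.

€1.49

Risk-neutral probability p = (e^0.02 − 0.6)/(1.45 − 0.6) = 0.4202/0.8500 = 0.4944
Terminal stock prices: S_u = 29, S_d = 12
Terminal payoffs (K − S): max(-14, 0) = 0, max(3, 0) = 3
Node 0 (S = 20): V_0 = e^(−0.02)·[0.4944·0.0000 + 0.5056·3.0000] = 1.4869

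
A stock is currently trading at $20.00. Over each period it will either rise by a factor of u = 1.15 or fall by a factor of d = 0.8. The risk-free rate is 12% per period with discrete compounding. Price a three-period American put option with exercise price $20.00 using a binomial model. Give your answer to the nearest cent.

$0.41

Risk-neutral probability p = (1 + 0.12 − 0.8)/(1.15 − 0.8) = 0.3200/0.3500 = 0.9143
Terminal stock prices: S_uuu = 30.42, S_uud = 21.16, S_udd = 14.72, S_ddd = 10.24
Terminal payoffs (K − S): max(-10.42, 0) = 0, max(-1.16, 0) = 0, max(5.28, 0) = 5.28, max(9.76, 0) = 9.76
Node uu (S = 26.45): continuation = 1/1.12·[0.9143·0.0000 + 0.0857·0.0000] = 0.0000; exercise value = 0.0000 ≤ continuation, so V_uu = 0.0000
Node ud (S = 18.4): continuation = 1/1.12·[0.9143·0.0000 + 0.0857·5.2800] = 0.4041; exercise value = 1.6000 > continuation, so V_ud = 1.6000 (exercise)
Node dd (S = 12.8): continuation = 1/1.12·[0.9143·5.2800 + 0.0857·9.7600] = 5.0571; exercise value = 7.2000 > continuation, so V_dd = 7.2000 (exercise)
Node u (S = 23): continuation = 1/1.12·[0.9143·0.0000 + 0.0857·1.6000] = 0.1224; exercise value = 0.0000 ≤ continuation, so V_u = 0.1224
Node d (S = 16): continuation = 1/1.12·[0.9143·1.6000 + 0.0857·7.2000] = 1.8571; exercise value = 4.0000 > continuation, so V_d = 4.0000 (exercise)
Node 0 (S = 20): continuation = 1/1.12·[0.9143·0.1224 + 0.0857·4.0000] = 0.4061; exercise value = 0.0000 ≤ continuation, so V_0 = 0.4061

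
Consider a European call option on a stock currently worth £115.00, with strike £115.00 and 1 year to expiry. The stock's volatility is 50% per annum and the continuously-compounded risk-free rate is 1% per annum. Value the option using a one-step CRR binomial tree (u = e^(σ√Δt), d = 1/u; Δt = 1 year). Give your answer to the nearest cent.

CRR parameters: u = e^(σ√Δt) = e^(0.5·√1) = 1.6487, d = 1/u = 0.6065
Per-period rate: rΔt = 0.01·1 = 0.01, so R = e^0.01 = 1.0101
Risk-neutral probability p = (e^0.01 − 0.6065)/(1.6487 − 0.6065) = 0.4035/1.0422 = 0.3872
Terminal stock prices: S_u = 189.6, S_d = 69.75
Terminal payoffs (S − K): max(74.6, 0) = 74.6, max(-45.25, 0) = 0
Node 0 (S = 115): V_0 = e^(−0.01)·[0.3872·74.6029 + 0.6128·0.0000] = 28.5977

£28.60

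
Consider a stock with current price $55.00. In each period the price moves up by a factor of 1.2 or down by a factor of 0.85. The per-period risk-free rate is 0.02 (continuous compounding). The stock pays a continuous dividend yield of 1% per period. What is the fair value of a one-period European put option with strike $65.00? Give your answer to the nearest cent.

Per-period risk-free factor R = e^0.02 = 1.0202; dividend-adjusted growth = e^(0.02−0.01) = 1.0101.
Risk-neutral probability p = (1.0101 − 0.85)/(1.2 − 0.85) = 0.1601/0.3500 = 0.4573
Terminal stock prices: S_u = 66, S_d = 46.75
Terminal payoffs (K − S): max(-1, 0) = 0, max(18.25, 0) = 18.25
Node 0 (S = 55): V_0 = e^(−0.02)·[0.4573·0.0000 + 0.5427·18.2500] = 9.7084

$9.71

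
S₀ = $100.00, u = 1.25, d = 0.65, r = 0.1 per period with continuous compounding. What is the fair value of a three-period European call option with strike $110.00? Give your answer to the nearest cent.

Risk-neutral probability p = (e^0.1 − 0.65)/(1.25 − 0.65) = 0.4552/0.6000 = 0.7586
Terminal stock prices: S_uuu = 195.3, S_uud = 101.6, S_udd = 52.81, S_ddd = 27.46
Terminal payoffs (S − K): max(85.31, 0) = 85.31, max(-8.438, 0) = 0, max(-57.19, 0) = 0, max(-82.54, 0) = 0
Node uu (S = 156.2): V_uu = e^(−0.1)·[0.7586·85.3125 + 0.2414·0.0000] = 58.5607
Node ud (S = 81.25): V_ud = e^(−0.1)·[0.7586·0.0000 + 0.2414·0.0000] = 0.0000
Node dd (S = 42.25): V_dd = e^(−0.1)·[0.7586·0.0000 + 0.2414·0.0000] = 0.0000
Node u (S = 125): V_u = e^(−0.1)·[0.7586·58.5607 + 0.2414·0.0000] = 40.1976
Node d (S = 65): V_d = e^(−0.1)·[0.7586·0.0000 + 0.2414·0.0000] = 0.0000
Node 0 (S = 100): V_0 = e^(−0.1)·[0.7586·40.1976 + 0.2414·0.0000] = 27.5927

$27.59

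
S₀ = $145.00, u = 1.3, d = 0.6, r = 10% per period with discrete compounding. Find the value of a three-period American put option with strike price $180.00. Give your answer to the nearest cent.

Risk-neutral probability p = (1 + 0.1 − 0.6)/(1.3 − 0.6) = 0.5000/0.7000 = 0.7143
Terminal stock prices: S_uuu = 318.6, S_uud = 147, S_udd = 67.86, S_ddd = 31.32
Terminal payoffs (K − S): max(-138.6, 0) = 0, max(32.97, 0) = 32.97, max(112.1, 0) = 112.1, max(148.7, 0) = 148.7
Node uu (S = 245.1): continuation = 1/1.1·[0.7143·0.0000 + 0.2857·32.9700] = 8.5636; exercise value = 0.0000 ≤ continuation, so V_uu = 8.5636
Node ud (S = 113.1): continuation = 1/1.1·[0.7143·32.9700 + 0.2857·112.1400] = 50.5364; exercise value = 66.9000 > continuation, so V_ud = 66.9000 (exercise)
Node dd (S = 52.2): continuation = 1/1.1·[0.7143·112.1400 + 0.2857·148.6800] = 111.4364; exercise value = 127.8000 > continuation, so V_dd = 127.8000 (exercise)
Node u (S = 188.5): continuation = 1/1.1·[0.7143·8.5636 + 0.2857·66.9000] = 22.9374; exercise value = 0.0000 ≤ continuation, so V_u = 22.9374
Node d (S = 87): continuation = 1/1.1·[0.7143·66.9000 + 0.2857·127.8000] = 76.6364; exercise value = 93.0000 > continuation, so V_d = 93.0000 (exercise)
Node 0 (S = 145): continuation = 1/1.1·[0.7143·22.9374 + 0.2857·93.0000] = 39.0503; exercise value = 35.0000 ≤ continuation, so V_0 = 39.0503

$39.05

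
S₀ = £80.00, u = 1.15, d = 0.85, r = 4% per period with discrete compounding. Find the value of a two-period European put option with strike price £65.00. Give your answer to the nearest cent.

£0.89

Risk-neutral probability p = (1 + 0.04 − 0.85)/(1.15 − 0.85) = 0.1900/0.3000 = 0.6333
Terminal stock prices: S_uu = 105.8, S_ud = 78.2, S_dd = 57.8
Terminal payoffs (K − S): max(-40.8, 0) = 0, max(-13.2, 0) = 0, max(7.2, 0) = 7.2
Node u (S = 92): V_u = 1/1.04·[0.6333·0.0000 + 0.3667·0.0000] = 0.0000
Node d (S = 68): V_d = 1/1.04·[0.6333·0.0000 + 0.3667·7.2000] = 2.5385
Node 0 (S = 80): V_0 = 1/1.04·[0.6333·0.0000 + 0.3667·2.5385] = 0.8950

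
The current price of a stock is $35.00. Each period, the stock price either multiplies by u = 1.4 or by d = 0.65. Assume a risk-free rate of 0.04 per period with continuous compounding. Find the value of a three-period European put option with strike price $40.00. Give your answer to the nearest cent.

$9.10

Risk-neutral probability p = (e^0.04 − 0.65)/(1.4 − 0.65) = 0.3908/0.7500 = 0.5211
Terminal stock prices: S_uuu = 96.04, S_uud = 44.59, S_udd = 20.7, S_ddd = 9.612
Terminal payoffs (K − S): max(-56.04, 0) = 0, max(-4.59, 0) = 0, max(19.3, 0) = 19.3, max(30.39, 0) = 30.39
Node uu (S = 68.6): V_uu = e^(−0.04)·[0.5211·0.0000 + 0.4789·0.0000] = 0.0000
Node ud (S = 31.85): V_ud = e^(−0.04)·[0.5211·0.0000 + 0.4789·19.2975] = 8.8796
Node dd (S = 14.79): V_dd = e^(−0.04)·[0.5211·19.2975 + 0.4789·30.3881] = 23.6441
Node u (S = 49): V_u = e^(−0.04)·[0.5211·0.0000 + 0.4789·8.8796] = 4.0858
Node d (S = 22.75): V_d = e^(−0.04)·[0.5211·8.8796 + 0.4789·23.6441] = 15.3251
Node 0 (S = 35): V_0 = e^(−0.04)·[0.5211·4.0858 + 0.4789·15.3251] = 9.0973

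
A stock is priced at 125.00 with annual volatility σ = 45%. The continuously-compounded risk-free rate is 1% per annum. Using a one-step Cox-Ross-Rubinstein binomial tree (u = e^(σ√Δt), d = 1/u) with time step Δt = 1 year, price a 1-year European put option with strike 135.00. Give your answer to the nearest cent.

CRR parameters: u = e^(σ√Δt) = e^(0.45·√1) = 1.5683, d = 1/u = 0.6376
Per-period rate: rΔt = 0.01·1 = 0.01, so R = e^0.01 = 1.0101
Risk-neutral probability p = (e^0.01 − 0.6376)/(1.5683 − 0.6376) = 0.3724/0.9307 = 0.4002
Terminal stock prices: S_u = 196, S_d = 79.7
Terminal payoffs (K − S): max(-61.04, 0) = 0, max(55.3, 0) = 55.3
Node 0 (S = 125): V_0 = e^(−0.01)·[0.4002·0.0000 + 0.5998·55.2965] = 32.8390

32.84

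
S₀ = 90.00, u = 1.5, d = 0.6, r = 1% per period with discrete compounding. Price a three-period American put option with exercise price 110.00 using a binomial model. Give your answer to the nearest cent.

38.64

Risk-neutral probability p = (1 + 0.01 − 0.6)/(1.5 − 0.6) = 0.4100/0.9000 = 0.4556
Terminal stock prices: S_uuu = 303.8, S_uud = 121.5, S_udd = 48.6, S_ddd = 19.44
Terminal payoffs (K − S): max(-193.8, 0) = 0, max(-11.5, 0) = 0, max(61.4, 0) = 61.4, max(90.56, 0) = 90.56
Node uu (S = 202.5): continuation = 1/1.01·[0.4556·0.0000 + 0.5444·0.0000] = 0.0000; exercise value = 0.0000 ≤ continuation, so V_uu = 0.0000
Node ud (S = 81): continuation = 1/1.01·[0.4556·0.0000 + 0.5444·61.4000] = 33.0979; exercise value = 29.0000 ≤ continuation, so V_ud = 33.0979
Node dd (S = 32.4): continuation = 1/1.01·[0.4556·61.4000 + 0.5444·90.5600] = 76.5109; exercise value = 77.6000 > continuation, so V_dd = 77.6000 (exercise)
Node u (S = 135): continuation = 1/1.01·[0.4556·0.0000 + 0.5444·33.0979] = 17.8416; exercise value = 0.0000 ≤ continuation, so V_u = 17.8416
Node d (S = 54): continuation = 1/1.01·[0.4556·33.0979 + 0.5444·77.6000] = 56.7592; exercise value = 56.0000 ≤ continuation, so V_d = 56.7592
Node 0 (S = 90): continuation = 1/1.01·[0.4556·17.8416 + 0.5444·56.7592] = 38.6436; exercise value = 20.0000 ≤ continuation, so V_0 = 38.6436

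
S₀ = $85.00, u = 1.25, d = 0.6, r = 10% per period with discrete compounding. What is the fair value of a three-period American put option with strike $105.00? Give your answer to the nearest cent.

$20.00

Risk-neutral probability p = (1 + 0.1 − 0.6)/(1.25 − 0.6) = 0.5000/0.6500 = 0.7692
Terminal stock prices: S_uuu = 166, S_uud = 79.69, S_udd = 38.25, S_ddd = 18.36
Terminal payoffs (K − S): max(-61.02, 0) = 0, max(25.31, 0) = 25.31, max(66.75, 0) = 66.75, max(86.64, 0) = 86.64
Node uu (S = 132.8): continuation = 1/1.1·[0.7692·0.0000 + 0.2308·25.3125] = 5.3103; exercise value = 0.0000 ≤ continuation, so V_uu = 5.3103
Node ud (S = 63.75): continuation = 1/1.1·[0.7692·25.3125 + 0.2308·66.7500] = 31.7045; exercise value = 41.2500 > continuation, so V_ud = 41.2500 (exercise)
Node dd (S = 30.6): continuation = 1/1.1·[0.7692·66.7500 + 0.2308·86.6400] = 64.8545; exercise value = 74.4000 > continuation, so V_dd = 74.4000 (exercise)
Node u (S = 106.2): continuation = 1/1.1·[0.7692·5.3103 + 0.2308·41.2500] = 12.3674; exercise value = 0.0000 ≤ continuation, so V_u = 12.3674
Node d (S = 51): continuation = 1/1.1·[0.7692·41.2500 + 0.2308·74.4000] = 44.4545; exercise value = 54.0000 > continuation, so V_d = 54.0000 (exercise)
Node 0 (S = 85): continuation = 1/1.1·[0.7692·12.3674 + 0.2308·54.0000] = 19.9772; exercise value = 20.0000 > continuation, so V_0 = 20.0000 (exercise)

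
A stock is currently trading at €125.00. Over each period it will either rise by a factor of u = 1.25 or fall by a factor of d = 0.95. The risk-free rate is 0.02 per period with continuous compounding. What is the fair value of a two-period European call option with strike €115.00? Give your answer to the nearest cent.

€15.74

Risk-neutral probability p = (e^0.02 − 0.95)/(1.25 − 0.95) = 0.0702/0.3000 = 0.2340
Terminal stock prices: S_uu = 195.3, S_ud = 148.4, S_dd = 112.8
Terminal payoffs (S − K): max(80.31, 0) = 80.31, max(33.44, 0) = 33.44, max(-2.188, 0) = 0
Node u (S = 156.2): V_u = e^(−0.02)·[0.2340·80.3125 + 0.7660·33.4375] = 43.5272
Node d (S = 118.8): V_d = e^(−0.02)·[0.2340·33.4375 + 0.7660·0.0000] = 7.6696
Node 0 (S = 125): V_0 = e^(−0.02)·[0.2340·43.5272 + 0.7660·7.6696] = 15.7424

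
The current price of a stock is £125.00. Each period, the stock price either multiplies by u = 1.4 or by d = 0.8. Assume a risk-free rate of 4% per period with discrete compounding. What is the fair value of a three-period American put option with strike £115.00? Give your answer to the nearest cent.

Risk-neutral probability p = (1 + 0.04 − 0.8)/(1.4 − 0.8) = 0.2400/0.6000 = 0.4000
Terminal stock prices: S_uuu = 343, S_uud = 196, S_udd = 112, S_ddd = 64
Terminal payoffs (K − S): max(-228, 0) = 0, max(-81, 0) = 0, max(3, 0) = 3, max(51, 0) = 51
Node uu (S = 245): continuation = 1/1.04·[0.4000·0.0000 + 0.6000·0.0000] = 0.0000; exercise value = 0.0000 ≤ continuation, so V_uu = 0.0000
Node ud (S = 140): continuation = 1/1.04·[0.4000·0.0000 + 0.6000·3.0000] = 1.7308; exercise value = 0.0000 ≤ continuation, so V_ud = 1.7308
Node dd (S = 80): continuation = 1/1.04·[0.4000·3.0000 + 0.6000·51.0000] = 30.5769; exercise value = 35.0000 > continuation, so V_dd = 35.0000 (exercise)
Node u (S = 175): continuation = 1/1.04·[0.4000·0.0000 + 0.6000·1.7308] = 0.9985; exercise value = 0.0000 ≤ continuation, so V_u = 0.9985
Node d (S = 100): continuation = 1/1.04·[0.4000·1.7308 + 0.6000·35.0000] = 20.8580; exercise value = 15.0000 ≤ continuation, so V_d = 20.8580
Node 0 (S = 125): continuation = 1/1.04·[0.4000·0.9985 + 0.6000·20.8580] = 12.4175; exercise value = 0.0000 ≤ continuation, so V_0 = 12.4175

£12.42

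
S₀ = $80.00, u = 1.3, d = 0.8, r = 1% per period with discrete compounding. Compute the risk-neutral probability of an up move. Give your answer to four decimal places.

p = 0.4200

Risk-neutral probability p = (1 + 0.01 − 0.8)/(1.3 − 0.8) = 0.2100/0.5000 = 0.4200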